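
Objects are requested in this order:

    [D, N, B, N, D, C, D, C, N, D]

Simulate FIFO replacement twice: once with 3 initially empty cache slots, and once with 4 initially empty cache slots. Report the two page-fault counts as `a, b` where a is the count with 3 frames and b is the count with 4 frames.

6, 4

3 frames: F F F . . F F . F . → 6 faults.
4 frames: F F F . . F . . . . → 4 faults.
4 < 6: adding a frame reduced faults, as is typical.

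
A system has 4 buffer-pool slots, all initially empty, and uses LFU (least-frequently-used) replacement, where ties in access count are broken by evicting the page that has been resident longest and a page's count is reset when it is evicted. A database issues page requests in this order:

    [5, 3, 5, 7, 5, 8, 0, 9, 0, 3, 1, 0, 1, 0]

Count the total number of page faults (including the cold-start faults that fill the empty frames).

8

5 -> fault, frames (5)
3 -> fault, frames (5 3)
5 -> hit
7 -> fault, frames (5 3 7)
5 -> hit
8 -> fault, frames (5 3 7 8)
0 -> fault, evict 3, frames (5 7 8 0)
9 -> fault, evict 7, frames (5 8 0 9)
0 -> hit
3 -> fault, evict 8, frames (5 0 9 3)
1 -> fault, evict 9, frames (5 0 3 1)
0 -> hit
1 -> hit
0 -> hit
Page faults: 8.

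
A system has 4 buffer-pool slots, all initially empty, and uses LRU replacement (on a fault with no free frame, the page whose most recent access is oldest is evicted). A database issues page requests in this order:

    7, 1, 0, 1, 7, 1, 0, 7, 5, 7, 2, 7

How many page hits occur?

7 -> fault, frames [7]
1 -> fault, frames [7, 1]
0 -> fault, frames [7, 1, 0]
1 -> hit
7 -> hit
1 -> hit
0 -> hit
7 -> hit
5 -> fault, frames [1, 0, 7, 5]
7 -> hit
2 -> fault, evict 1, frames [0, 5, 7, 2]
7 -> hit
Hits: 7.

7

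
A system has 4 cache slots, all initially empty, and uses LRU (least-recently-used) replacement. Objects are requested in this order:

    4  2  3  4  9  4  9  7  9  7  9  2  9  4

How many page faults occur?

4 -> fault, frames (4)
2 -> fault, frames (4 2)
3 -> fault, frames (4 2 3)
4 -> hit
9 -> fault, frames (2 3 4 9)
4 -> hit
9 -> hit
7 -> fault, evict 2, frames (3 4 9 7)
9 -> hit
7 -> hit
9 -> hit
2 -> fault, evict 3, frames (4 7 9 2)
9 -> hit
4 -> hit
Page faults: 6.

6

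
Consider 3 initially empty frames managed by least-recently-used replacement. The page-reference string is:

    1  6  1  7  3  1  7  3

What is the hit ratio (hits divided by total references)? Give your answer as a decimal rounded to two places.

1: fault, frames [1]
6: fault, frames [1, 6]
1: hit
7: fault, frames [6, 1, 7]
3: fault, evict 6, frames [1, 7, 3]
1: hit
7: hit
3: hit
Hits: 4 of 8 references → 4/8 = 0.5000.

0.50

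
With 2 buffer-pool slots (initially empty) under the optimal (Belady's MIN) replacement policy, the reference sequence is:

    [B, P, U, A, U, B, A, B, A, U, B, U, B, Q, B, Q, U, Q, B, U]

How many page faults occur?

9

B → miss, frames {B}
P → miss, frames {B,P}
U → miss, evict P, frames {B,U}
A → miss, evict B, frames {U,A}
U → hit
B → miss, evict U, frames {A,B}
A → hit
B → hit
A → hit
U → miss, evict A, frames {B,U}
B → hit
U → hit
B → hit
Q → miss, evict U, frames {B,Q}
B → hit
Q → hit
U → miss, evict B, frames {Q,U}
Q → hit
B → miss, evict Q, frames {U,B}
U → hit
Page faults: 9.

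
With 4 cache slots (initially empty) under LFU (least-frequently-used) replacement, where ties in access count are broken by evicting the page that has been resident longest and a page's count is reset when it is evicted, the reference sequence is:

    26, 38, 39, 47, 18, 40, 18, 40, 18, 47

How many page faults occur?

6

26: miss, frames {26}
38: miss, frames {26,38}
39: miss, frames {26,38,39}
47: miss, frames {26,38,39,47}
18: miss, evict 26, frames {38,39,47,18}
40: miss, evict 38, frames {39,47,18,40}
18: hit
40: hit
18: hit
47: hit
Page faults: 6.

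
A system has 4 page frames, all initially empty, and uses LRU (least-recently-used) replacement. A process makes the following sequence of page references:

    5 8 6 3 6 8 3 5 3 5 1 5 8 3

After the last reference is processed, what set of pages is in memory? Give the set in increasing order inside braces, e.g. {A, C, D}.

{1, 3, 5, 8}

5 → fault, frames [5]
8 → fault, frames [5, 8]
6 → fault, frames [5, 8, 6]
3 → fault, frames [5, 8, 6, 3]
6 → hit
8 → hit
3 → hit
5 → hit
3 → hit
5 → hit
1 → fault, evict 6, frames [8, 3, 5, 1]
5 → hit
8 → hit
3 → hit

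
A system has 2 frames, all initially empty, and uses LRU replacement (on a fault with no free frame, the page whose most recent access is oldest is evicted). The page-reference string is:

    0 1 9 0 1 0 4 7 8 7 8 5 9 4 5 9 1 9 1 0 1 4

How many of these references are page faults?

16

0 → fault, frames (0)
1 → fault, frames (0 1)
9 → fault, evict 0, frames (1 9)
0 → fault, evict 1, frames (9 0)
1 → fault, evict 9, frames (0 1)
0 → hit
4 → fault, evict 1, frames (0 4)
7 → fault, evict 0, frames (4 7)
8 → fault, evict 4, frames (7 8)
7 → hit
8 → hit
5 → fault, evict 7, frames (8 5)
9 → fault, evict 8, frames (5 9)
4 → fault, evict 5, frames (9 4)
5 → fault, evict 9, frames (4 5)
9 → fault, evict 4, frames (5 9)
1 → fault, evict 5, frames (9 1)
9 → hit
1 → hit
0 → fault, evict 9, frames (1 0)
1 → hit
4 → fault, evict 0, frames (1 4)
Page faults: 16.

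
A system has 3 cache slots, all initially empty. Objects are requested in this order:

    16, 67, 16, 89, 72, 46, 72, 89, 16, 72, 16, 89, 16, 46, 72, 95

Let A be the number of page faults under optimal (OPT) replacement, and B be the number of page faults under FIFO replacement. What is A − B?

Under OPT: F F . F F F . . F . . . . F . F → 8 faults.
Under FIFO: F F . F F F . . F . . F . . F F → 9 faults.
A − B = 8 − 9 = -1.

-1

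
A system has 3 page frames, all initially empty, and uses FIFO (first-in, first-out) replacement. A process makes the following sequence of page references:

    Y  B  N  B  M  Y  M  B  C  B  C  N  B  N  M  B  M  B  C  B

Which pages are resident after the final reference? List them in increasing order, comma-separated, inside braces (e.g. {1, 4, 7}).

{B, C, M}

Y: miss, frames (Y)
B: miss, frames (Y B)
N: miss, frames (Y B N)
B: hit
M: miss, evict Y, frames (B N M)
Y: miss, evict B, frames (N M Y)
M: hit
B: miss, evict N, frames (M Y B)
C: miss, evict M, frames (Y B C)
B: hit
C: hit
N: miss, evict Y, frames (B C N)
B: hit
N: hit
M: miss, evict B, frames (C N M)
B: miss, evict C, frames (N M B)
M: hit
B: hit
C: miss, evict N, frames (M B C)
B: hit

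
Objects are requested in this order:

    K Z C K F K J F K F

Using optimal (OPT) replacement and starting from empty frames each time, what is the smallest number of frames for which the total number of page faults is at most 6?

f=1: 10 faults
f=2: 6 faults
f=3: 5 faults
f=4: 5 faults
f=5: 5 faults
Smallest f with faults ≤ 6 is 2.

2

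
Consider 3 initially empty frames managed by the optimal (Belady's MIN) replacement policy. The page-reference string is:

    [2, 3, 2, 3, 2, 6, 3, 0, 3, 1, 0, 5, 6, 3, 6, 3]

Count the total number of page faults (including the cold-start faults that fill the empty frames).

7

2 → fault, frames [2]
3 → fault, frames [2, 3]
2 → hit
3 → hit
2 → hit
6 → fault, frames [2, 3, 6]
3 → hit
0 → fault, evict 2, frames [3, 6, 0]
3 → hit
1 → fault, evict 3, frames [6, 0, 1]
0 → hit
5 → fault, evict 1, frames [6, 0, 5]
6 → hit
3 → fault, evict 5, frames [6, 0, 3]
6 → hit
3 → hit
Page faults: 7.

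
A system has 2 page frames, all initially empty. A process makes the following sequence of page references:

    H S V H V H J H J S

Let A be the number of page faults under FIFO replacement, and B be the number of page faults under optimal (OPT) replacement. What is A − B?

Under FIFO: F F F F . . F . . F → 6 faults.
Under OPT: F F F . . . F . . F → 5 faults.
A − B = 6 − 5 = 1.

1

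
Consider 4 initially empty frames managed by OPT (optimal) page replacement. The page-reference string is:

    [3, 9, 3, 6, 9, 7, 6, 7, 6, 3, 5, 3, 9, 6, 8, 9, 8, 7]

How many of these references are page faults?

3 → fault, frames [3]
9 → fault, frames [3, 9]
3 → hit
6 → fault, frames [3, 9, 6]
9 → hit
7 → fault, frames [3, 9, 6, 7]
6 → hit
7 → hit
6 → hit
3 → hit
5 → fault, evict 7, frames [3, 9, 6, 5]
3 → hit
9 → hit
6 → hit
8 → fault, evict 5, frames [3, 9, 6, 8]
9 → hit
8 → hit
7 → fault, evict 8, frames [3, 9, 6, 7]
Page faults: 7.

7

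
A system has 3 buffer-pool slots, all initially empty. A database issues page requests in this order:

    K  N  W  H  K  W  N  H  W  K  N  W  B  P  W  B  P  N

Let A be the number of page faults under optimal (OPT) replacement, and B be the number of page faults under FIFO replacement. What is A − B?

-1

Under OPT: F F F F . . F . . F . . F F . . . F → 9 faults.
Under FIFO: F F F F F . F . F . . . F F . . . F → 10 faults.
A − B = 9 − 10 = -1.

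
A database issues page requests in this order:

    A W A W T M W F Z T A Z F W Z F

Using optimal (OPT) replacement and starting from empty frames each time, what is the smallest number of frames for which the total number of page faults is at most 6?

5

f=1: 16 faults
f=2: 11 faults
f=3: 8 faults
f=4: 7 faults
f=5: 6 faults
f=6: 6 faults
Smallest f with faults ≤ 6 is 5.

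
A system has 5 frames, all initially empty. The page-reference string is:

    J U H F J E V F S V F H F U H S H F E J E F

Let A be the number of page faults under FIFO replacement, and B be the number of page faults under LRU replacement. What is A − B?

Under FIFO: F F F F . F F . F . . . . F F . . F F F . . → 12 faults.
Under LRU: F F F F . F F . F . . F . F . . . . F F . . → 11 faults.
A − B = 12 − 11 = 1.

1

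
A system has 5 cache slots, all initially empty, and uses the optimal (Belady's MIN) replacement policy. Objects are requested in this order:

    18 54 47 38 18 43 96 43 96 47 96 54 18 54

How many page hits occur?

18 -> fault, frames (18)
54 -> fault, frames (18 54)
47 -> fault, frames (18 54 47)
38 -> fault, frames (18 54 47 38)
18 -> hit
43 -> fault, frames (18 54 47 38 43)
96 -> fault, evict 38, frames (18 54 47 43 96)
43 -> hit
96 -> hit
47 -> hit
96 -> hit
54 -> hit
18 -> hit
54 -> hit
Hits: 8.

8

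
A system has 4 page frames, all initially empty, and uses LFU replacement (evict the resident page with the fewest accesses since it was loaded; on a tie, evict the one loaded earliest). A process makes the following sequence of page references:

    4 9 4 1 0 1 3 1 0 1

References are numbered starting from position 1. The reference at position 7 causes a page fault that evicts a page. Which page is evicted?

9

pos 1: 4: miss, frames (4)
pos 2: 9: miss, frames (4 9)
pos 3: 4: hit
pos 4: 1: miss, frames (4 9 1)
pos 5: 0: miss, frames (4 9 1 0)
pos 6: 1: hit
pos 7: 3: miss, evict 9, frames (4 1 0 3)
At position 7, page 9 is evicted.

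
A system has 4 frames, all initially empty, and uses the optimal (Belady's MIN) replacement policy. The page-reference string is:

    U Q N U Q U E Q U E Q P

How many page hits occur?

U: miss, frames (U)
Q: miss, frames (U Q)
N: miss, frames (U Q N)
U: hit
Q: hit
U: hit
E: miss, frames (U Q N E)
Q: hit
U: hit
E: hit
Q: hit
P: miss, evict E, frames (U Q N P)
Hits: 7.

7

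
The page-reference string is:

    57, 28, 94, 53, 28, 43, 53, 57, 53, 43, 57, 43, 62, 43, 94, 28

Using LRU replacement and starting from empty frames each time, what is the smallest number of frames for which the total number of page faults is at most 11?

3

f=1: 16 faults
f=2: 13 faults
f=3: 9 faults
f=4: 9 faults
f=5: 8 faults
f=6: 6 faults
Smallest f with faults ≤ 11 is 3.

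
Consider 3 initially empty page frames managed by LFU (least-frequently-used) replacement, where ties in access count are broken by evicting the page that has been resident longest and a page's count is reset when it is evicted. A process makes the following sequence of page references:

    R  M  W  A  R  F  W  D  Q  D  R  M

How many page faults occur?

11

R: miss, frames [R]
M: miss, frames [R, M]
W: miss, frames [R, M, W]
A: miss, evict R, frames [M, W, A]
R: miss, evict M, frames [W, A, R]
F: miss, evict W, frames [A, R, F]
W: miss, evict A, frames [R, F, W]
D: miss, evict R, frames [F, W, D]
Q: miss, evict F, frames [W, D, Q]
D: hit
R: miss, evict W, frames [D, Q, R]
M: miss, evict Q, frames [D, R, M]
Page faults: 11.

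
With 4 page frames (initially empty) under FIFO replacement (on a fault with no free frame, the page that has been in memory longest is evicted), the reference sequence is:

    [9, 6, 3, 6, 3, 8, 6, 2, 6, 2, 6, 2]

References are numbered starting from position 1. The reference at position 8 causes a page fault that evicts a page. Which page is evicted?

pos 1: 9: fault, frames {9}
pos 2: 6: fault, frames {9,6}
pos 3: 3: fault, frames {9,6,3}
pos 4: 6: hit
pos 5: 3: hit
pos 6: 8: fault, frames {9,6,3,8}
pos 7: 6: hit
pos 8: 2: fault, evict 9, frames {6,3,8,2}
At position 8, page 9 is evicted.

9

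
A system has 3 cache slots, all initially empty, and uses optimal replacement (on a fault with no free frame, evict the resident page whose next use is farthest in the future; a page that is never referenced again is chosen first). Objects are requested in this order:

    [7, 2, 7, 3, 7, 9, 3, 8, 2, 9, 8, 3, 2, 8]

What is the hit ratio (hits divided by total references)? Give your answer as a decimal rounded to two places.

7: fault, frames {7}
2: fault, frames {7,2}
7: hit
3: fault, frames {7,2,3}
7: hit
9: fault, evict 7, frames {2,3,9}
3: hit
8: fault, evict 3, frames {2,9,8}
2: hit
9: hit
8: hit
3: fault, evict 9, frames {2,8,3}
2: hit
8: hit
Hits: 8 of 14 references → 8/14 = 0.5714.

0.57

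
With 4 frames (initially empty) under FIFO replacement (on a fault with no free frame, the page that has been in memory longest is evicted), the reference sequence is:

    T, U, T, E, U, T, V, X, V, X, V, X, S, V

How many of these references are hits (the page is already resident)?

T → fault, frames {T}
U → fault, frames {T,U}
T → hit
E → fault, frames {T,U,E}
U → hit
T → hit
V → fault, frames {T,U,E,V}
X → fault, evict T, frames {U,E,V,X}
V → hit
X → hit
V → hit
X → hit
S → fault, evict U, frames {E,V,X,S}
V → hit
Hits: 8.

8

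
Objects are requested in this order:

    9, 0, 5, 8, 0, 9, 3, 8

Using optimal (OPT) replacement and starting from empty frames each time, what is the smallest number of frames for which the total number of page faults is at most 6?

f=1: 8 faults
f=2: 6 faults
f=3: 5 faults
f=4: 5 faults
f=5: 5 faults
Smallest f with faults ≤ 6 is 2.

2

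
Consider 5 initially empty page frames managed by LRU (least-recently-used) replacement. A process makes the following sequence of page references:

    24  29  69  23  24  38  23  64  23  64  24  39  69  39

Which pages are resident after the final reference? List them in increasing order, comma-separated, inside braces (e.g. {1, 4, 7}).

{23, 24, 39, 64, 69}

24: miss, frames (24)
29: miss, frames (24 29)
69: miss, frames (24 29 69)
23: miss, frames (24 29 69 23)
24: hit
38: miss, frames (29 69 23 24 38)
23: hit
64: miss, evict 29, frames (69 24 38 23 64)
23: hit
64: hit
24: hit
39: miss, evict 69, frames (38 23 64 24 39)
69: miss, evict 38, frames (23 64 24 39 69)
39: hit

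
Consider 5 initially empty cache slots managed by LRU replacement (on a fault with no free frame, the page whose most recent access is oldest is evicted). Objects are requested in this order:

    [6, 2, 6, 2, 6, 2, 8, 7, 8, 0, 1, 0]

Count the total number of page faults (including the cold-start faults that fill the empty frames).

6: miss, frames [6]
2: miss, frames [6, 2]
6: hit
2: hit
6: hit
2: hit
8: miss, frames [6, 2, 8]
7: miss, frames [6, 2, 8, 7]
8: hit
0: miss, frames [6, 2, 7, 8, 0]
1: miss, evict 6, frames [2, 7, 8, 0, 1]
0: hit
Page faults: 6.

6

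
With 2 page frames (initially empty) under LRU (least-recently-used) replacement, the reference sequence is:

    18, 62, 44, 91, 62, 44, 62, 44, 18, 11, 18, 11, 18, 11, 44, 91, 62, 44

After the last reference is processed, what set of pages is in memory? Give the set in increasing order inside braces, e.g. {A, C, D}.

{44, 62}

18 → miss, frames {18}
62 → miss, frames {18,62}
44 → miss, evict 18, frames {62,44}
91 → miss, evict 62, frames {44,91}
62 → miss, evict 44, frames {91,62}
44 → miss, evict 91, frames {62,44}
62 → hit
44 → hit
18 → miss, evict 62, frames {44,18}
11 → miss, evict 44, frames {18,11}
18 → hit
11 → hit
18 → hit
11 → hit
44 → miss, evict 18, frames {11,44}
91 → miss, evict 11, frames {44,91}
62 → miss, evict 44, frames {91,62}
44 → miss, evict 91, frames {62,44}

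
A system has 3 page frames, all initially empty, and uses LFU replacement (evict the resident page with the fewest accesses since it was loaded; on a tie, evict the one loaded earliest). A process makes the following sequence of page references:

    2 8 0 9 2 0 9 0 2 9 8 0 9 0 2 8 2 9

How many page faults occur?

2 -> miss, frames {2}
8 -> miss, frames {2,8}
0 -> miss, frames {2,8,0}
9 -> miss, evict 2, frames {8,0,9}
2 -> miss, evict 8, frames {0,9,2}
0 -> hit
9 -> hit
0 -> hit
2 -> hit
9 -> hit
8 -> miss, evict 2, frames {0,9,8}
0 -> hit
9 -> hit
0 -> hit
2 -> miss, evict 8, frames {0,9,2}
8 -> miss, evict 2, frames {0,9,8}
2 -> miss, evict 8, frames {0,9,2}
9 -> hit
Page faults: 9.

9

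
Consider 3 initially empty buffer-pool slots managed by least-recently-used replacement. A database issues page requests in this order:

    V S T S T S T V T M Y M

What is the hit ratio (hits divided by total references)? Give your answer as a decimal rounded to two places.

0.58

V → fault, frames [V]
S → fault, frames [V, S]
T → fault, frames [V, S, T]
S → hit
T → hit
S → hit
T → hit
V → hit
T → hit
M → fault, evict S, frames [V, T, M]
Y → fault, evict V, frames [T, M, Y]
M → hit
Hits: 7 of 12 references → 7/12 = 0.5833.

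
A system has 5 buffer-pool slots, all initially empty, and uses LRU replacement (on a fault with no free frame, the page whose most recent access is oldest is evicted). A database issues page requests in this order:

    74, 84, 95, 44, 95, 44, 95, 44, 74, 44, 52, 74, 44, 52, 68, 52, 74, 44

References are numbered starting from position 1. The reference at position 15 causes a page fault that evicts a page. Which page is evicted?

pos 1: 74: fault, frames [74]
pos 2: 84: fault, frames [74, 84]
pos 3: 95: fault, frames [74, 84, 95]
pos 4: 44: fault, frames [74, 84, 95, 44]
pos 5: 95: hit
pos 6: 44: hit
pos 7: 95: hit
pos 8: 44: hit
pos 9: 74: hit
pos 10: 44: hit
pos 11: 52: fault, frames [84, 95, 74, 44, 52]
pos 12: 74: hit
pos 13: 44: hit
pos 14: 52: hit
pos 15: 68: fault, evict 84, frames [95, 74, 44, 52, 68]
At position 15, page 84 is evicted.

84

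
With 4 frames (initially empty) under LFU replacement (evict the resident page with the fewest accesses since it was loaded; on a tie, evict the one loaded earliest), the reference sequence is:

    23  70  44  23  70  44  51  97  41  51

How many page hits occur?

23 -> miss, frames {23}
70 -> miss, frames {23,70}
44 -> miss, frames {23,70,44}
23 -> hit
70 -> hit
44 -> hit
51 -> miss, frames {23,70,44,51}
97 -> miss, evict 51, frames {23,70,44,97}
41 -> miss, evict 97, frames {23,70,44,41}
51 -> miss, evict 41, frames {23,70,44,51}
Hits: 3.

3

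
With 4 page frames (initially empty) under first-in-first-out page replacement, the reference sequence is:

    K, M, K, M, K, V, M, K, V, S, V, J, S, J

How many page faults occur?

K → fault, frames [K]
M → fault, frames [K, M]
K → hit
M → hit
K → hit
V → fault, frames [K, M, V]
M → hit
K → hit
V → hit
S → fault, frames [K, M, V, S]
V → hit
J → fault, evict K, frames [M, V, S, J]
S → hit
J → hit
Page faults: 5.

5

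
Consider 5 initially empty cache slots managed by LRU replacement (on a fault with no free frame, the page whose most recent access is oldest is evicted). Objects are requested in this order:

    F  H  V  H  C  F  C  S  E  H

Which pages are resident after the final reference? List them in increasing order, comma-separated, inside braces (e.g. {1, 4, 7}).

{C, E, F, H, S}

F: fault, frames [F]
H: fault, frames [F, H]
V: fault, frames [F, H, V]
H: hit
C: fault, frames [F, V, H, C]
F: hit
C: hit
S: fault, frames [V, H, F, C, S]
E: fault, evict V, frames [H, F, C, S, E]
H: hit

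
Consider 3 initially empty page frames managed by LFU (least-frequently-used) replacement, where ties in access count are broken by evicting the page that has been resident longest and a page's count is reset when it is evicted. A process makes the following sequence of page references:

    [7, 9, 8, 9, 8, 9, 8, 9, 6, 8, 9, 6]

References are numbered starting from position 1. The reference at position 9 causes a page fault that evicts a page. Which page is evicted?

7

pos 1: 7 -> fault, frames [7]
pos 2: 9 -> fault, frames [7, 9]
pos 3: 8 -> fault, frames [7, 9, 8]
pos 4: 9 -> hit
pos 5: 8 -> hit
pos 6: 9 -> hit
pos 7: 8 -> hit
pos 8: 9 -> hit
pos 9: 6 -> fault, evict 7, frames [9, 8, 6]
At position 9, page 7 is evicted.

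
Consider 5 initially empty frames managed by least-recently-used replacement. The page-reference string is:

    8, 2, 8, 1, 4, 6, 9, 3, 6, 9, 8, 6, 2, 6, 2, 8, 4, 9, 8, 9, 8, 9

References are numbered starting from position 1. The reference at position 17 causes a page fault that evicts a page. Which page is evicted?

pos 1: 8: fault, frames {8}
pos 2: 2: fault, frames {8,2}
pos 3: 8: hit
pos 4: 1: fault, frames {2,8,1}
pos 5: 4: fault, frames {2,8,1,4}
pos 6: 6: fault, frames {2,8,1,4,6}
pos 7: 9: fault, evict 2, frames {8,1,4,6,9}
pos 8: 3: fault, evict 8, frames {1,4,6,9,3}
pos 9: 6: hit
pos 10: 9: hit
pos 11: 8: fault, evict 1, frames {4,3,6,9,8}
pos 12: 6: hit
pos 13: 2: fault, evict 4, frames {3,9,8,6,2}
pos 14: 6: hit
pos 15: 2: hit
pos 16: 8: hit
pos 17: 4: fault, evict 3, frames {9,6,2,8,4}
At position 17, page 3 is evicted.

3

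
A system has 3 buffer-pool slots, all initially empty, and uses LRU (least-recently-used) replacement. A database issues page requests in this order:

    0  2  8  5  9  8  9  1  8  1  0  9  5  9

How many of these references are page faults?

9

0: miss, frames [0]
2: miss, frames [0, 2]
8: miss, frames [0, 2, 8]
5: miss, evict 0, frames [2, 8, 5]
9: miss, evict 2, frames [8, 5, 9]
8: hit
9: hit
1: miss, evict 5, frames [8, 9, 1]
8: hit
1: hit
0: miss, evict 9, frames [8, 1, 0]
9: miss, evict 8, frames [1, 0, 9]
5: miss, evict 1, frames [0, 9, 5]
9: hit
Page faults: 9.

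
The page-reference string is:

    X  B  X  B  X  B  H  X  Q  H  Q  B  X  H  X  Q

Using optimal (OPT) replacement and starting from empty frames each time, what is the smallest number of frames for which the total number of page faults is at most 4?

4

f=1: 16 faults
f=2: 7 faults
f=3: 5 faults
f=4: 4 faults
Smallest f with faults ≤ 4 is 4.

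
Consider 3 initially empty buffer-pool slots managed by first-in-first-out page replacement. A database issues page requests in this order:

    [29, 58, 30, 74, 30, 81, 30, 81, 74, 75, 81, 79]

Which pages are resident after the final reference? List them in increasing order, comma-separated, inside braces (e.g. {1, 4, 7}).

{75, 79, 81}

29 → miss, frames [29]
58 → miss, frames [29, 58]
30 → miss, frames [29, 58, 30]
74 → miss, evict 29, frames [58, 30, 74]
30 → hit
81 → miss, evict 58, frames [30, 74, 81]
30 → hit
81 → hit
74 → hit
75 → miss, evict 30, frames [74, 81, 75]
81 → hit
79 → miss, evict 74, frames [81, 75, 79]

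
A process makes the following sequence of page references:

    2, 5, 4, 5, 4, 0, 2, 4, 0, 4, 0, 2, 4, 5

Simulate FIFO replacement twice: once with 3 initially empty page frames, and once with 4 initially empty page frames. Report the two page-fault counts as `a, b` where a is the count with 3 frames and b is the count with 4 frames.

6, 4

3 frames: F F F . . F F . . . . . . F → 6 faults.
4 frames: F F F . . F . . . . . . . . → 4 faults.
4 < 6: adding a frame reduced faults, as is typical.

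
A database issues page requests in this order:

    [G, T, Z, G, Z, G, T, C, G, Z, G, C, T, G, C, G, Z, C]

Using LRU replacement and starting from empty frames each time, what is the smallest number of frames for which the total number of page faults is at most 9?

3

f=1: 18 faults
f=2: 14 faults
f=3: 7 faults
f=4: 4 faults
Smallest f with faults ≤ 9 is 3.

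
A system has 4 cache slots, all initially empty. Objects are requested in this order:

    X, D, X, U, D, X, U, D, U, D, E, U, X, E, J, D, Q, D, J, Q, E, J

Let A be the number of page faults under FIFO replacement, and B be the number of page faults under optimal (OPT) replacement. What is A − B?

Under FIFO: F F . F . . . . . . F . . . F . F F . . . . → 7 faults.
Under OPT: F F . F . . . . . . F . . . F . F . . . . . → 6 faults.
A − B = 7 − 6 = 1.

1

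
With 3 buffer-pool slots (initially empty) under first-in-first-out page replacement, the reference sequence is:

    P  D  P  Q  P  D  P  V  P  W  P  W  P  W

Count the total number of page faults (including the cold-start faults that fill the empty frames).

6

P → miss, frames (P)
D → miss, frames (P D)
P → hit
Q → miss, frames (P D Q)
P → hit
D → hit
P → hit
V → miss, evict P, frames (D Q V)
P → miss, evict D, frames (Q V P)
W → miss, evict Q, frames (V P W)
P → hit
W → hit
P → hit
W → hit
Page faults: 6.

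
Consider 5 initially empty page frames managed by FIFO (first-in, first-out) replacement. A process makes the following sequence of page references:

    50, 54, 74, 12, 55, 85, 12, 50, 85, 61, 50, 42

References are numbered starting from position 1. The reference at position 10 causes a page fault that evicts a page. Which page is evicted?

pos 1: 50 -> miss, frames {50}
pos 2: 54 -> miss, frames {50,54}
pos 3: 74 -> miss, frames {50,54,74}
pos 4: 12 -> miss, frames {50,54,74,12}
pos 5: 55 -> miss, frames {50,54,74,12,55}
pos 6: 85 -> miss, evict 50, frames {54,74,12,55,85}
pos 7: 12 -> hit
pos 8: 50 -> miss, evict 54, frames {74,12,55,85,50}
pos 9: 85 -> hit
pos 10: 61 -> miss, evict 74, frames {12,55,85,50,61}
At position 10, page 74 is evicted.

74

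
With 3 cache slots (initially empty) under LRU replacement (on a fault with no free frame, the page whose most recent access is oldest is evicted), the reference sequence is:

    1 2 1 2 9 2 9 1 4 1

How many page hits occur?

6

1 → miss, frames {1}
2 → miss, frames {1,2}
1 → hit
2 → hit
9 → miss, frames {1,2,9}
2 → hit
9 → hit
1 → hit
4 → miss, evict 2, frames {9,1,4}
1 → hit
Hits: 6.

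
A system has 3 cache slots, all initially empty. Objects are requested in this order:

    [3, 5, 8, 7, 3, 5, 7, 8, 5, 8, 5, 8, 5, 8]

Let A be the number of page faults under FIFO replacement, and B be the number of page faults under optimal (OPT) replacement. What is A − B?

Under FIFO: F F F F F F . F . . . . . . → 7 faults.
Under OPT: F F F F . . . F . . . . . . → 5 faults.
A − B = 7 − 5 = 2.

2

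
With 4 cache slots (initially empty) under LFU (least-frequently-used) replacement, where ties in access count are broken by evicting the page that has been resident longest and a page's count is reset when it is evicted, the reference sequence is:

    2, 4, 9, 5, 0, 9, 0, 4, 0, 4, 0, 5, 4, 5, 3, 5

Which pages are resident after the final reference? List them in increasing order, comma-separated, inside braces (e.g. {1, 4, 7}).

{0, 3, 4, 5}

2: miss, frames (2)
4: miss, frames (2 4)
9: miss, frames (2 4 9)
5: miss, frames (2 4 9 5)
0: miss, evict 2, frames (4 9 5 0)
9: hit
0: hit
4: hit
0: hit
4: hit
0: hit
5: hit
4: hit
5: hit
3: miss, evict 9, frames (4 5 0 3)
5: hit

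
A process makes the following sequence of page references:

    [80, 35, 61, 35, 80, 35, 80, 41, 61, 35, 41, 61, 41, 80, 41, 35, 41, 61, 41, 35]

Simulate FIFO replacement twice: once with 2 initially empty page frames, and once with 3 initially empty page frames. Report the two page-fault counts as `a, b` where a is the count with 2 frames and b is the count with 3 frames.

16, 8

2 frames: F F F . F F . F F F F F . F F F . F F F → 16 faults.
3 frames: F F F . . . . F . . . . . F . F . F F . → 8 faults.
8 < 16: adding a frame reduced faults, as is typical.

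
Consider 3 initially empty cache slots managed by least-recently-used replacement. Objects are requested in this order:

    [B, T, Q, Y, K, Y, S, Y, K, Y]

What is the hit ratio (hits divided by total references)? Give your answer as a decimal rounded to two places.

0.40

B: miss, frames {B}
T: miss, frames {B,T}
Q: miss, frames {B,T,Q}
Y: miss, evict B, frames {T,Q,Y}
K: miss, evict T, frames {Q,Y,K}
Y: hit
S: miss, evict Q, frames {K,Y,S}
Y: hit
K: hit
Y: hit
Hits: 4 of 10 references → 4/10 = 0.4000.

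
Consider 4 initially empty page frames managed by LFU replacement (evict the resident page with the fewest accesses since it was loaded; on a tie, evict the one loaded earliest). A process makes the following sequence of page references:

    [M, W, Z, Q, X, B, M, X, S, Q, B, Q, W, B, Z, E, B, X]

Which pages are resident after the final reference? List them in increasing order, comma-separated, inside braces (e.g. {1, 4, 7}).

{B, E, Q, X}

M -> miss, frames {M}
W -> miss, frames {M,W}
Z -> miss, frames {M,W,Z}
Q -> miss, frames {M,W,Z,Q}
X -> miss, evict M, frames {W,Z,Q,X}
B -> miss, evict W, frames {Z,Q,X,B}
M -> miss, evict Z, frames {Q,X,B,M}
X -> hit
S -> miss, evict Q, frames {X,B,M,S}
Q -> miss, evict B, frames {X,M,S,Q}
B -> miss, evict M, frames {X,S,Q,B}
Q -> hit
W -> miss, evict S, frames {X,Q,B,W}
B -> hit
Z -> miss, evict W, frames {X,Q,B,Z}
E -> miss, evict Z, frames {X,Q,B,E}
B -> hit
X -> hit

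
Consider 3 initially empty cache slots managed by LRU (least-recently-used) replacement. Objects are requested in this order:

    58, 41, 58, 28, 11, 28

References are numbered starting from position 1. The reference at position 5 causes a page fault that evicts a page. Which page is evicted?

41

pos 1: 58 → fault, frames [58]
pos 2: 41 → fault, frames [58, 41]
pos 3: 58 → hit
pos 4: 28 → fault, frames [41, 58, 28]
pos 5: 11 → fault, evict 41, frames [58, 28, 11]
At position 5, page 41 is evicted.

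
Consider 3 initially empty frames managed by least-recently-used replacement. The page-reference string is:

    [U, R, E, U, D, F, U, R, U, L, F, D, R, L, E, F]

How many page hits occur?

3

U → fault, frames (U)
R → fault, frames (U R)
E → fault, frames (U R E)
U → hit
D → fault, evict R, frames (E U D)
F → fault, evict E, frames (U D F)
U → hit
R → fault, evict D, frames (F U R)
U → hit
L → fault, evict F, frames (R U L)
F → fault, evict R, frames (U L F)
D → fault, evict U, frames (L F D)
R → fault, evict L, frames (F D R)
L → fault, evict F, frames (D R L)
E → fault, evict D, frames (R L E)
F → fault, evict R, frames (L E F)
Hits: 3.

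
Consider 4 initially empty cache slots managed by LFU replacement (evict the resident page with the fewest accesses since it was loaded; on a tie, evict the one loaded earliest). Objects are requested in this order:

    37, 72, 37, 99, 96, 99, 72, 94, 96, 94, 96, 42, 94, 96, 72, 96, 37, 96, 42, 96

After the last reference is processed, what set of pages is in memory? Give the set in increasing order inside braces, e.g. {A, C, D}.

{37, 42, 72, 96}

37 → miss, frames {37}
72 → miss, frames {37,72}
37 → hit
99 → miss, frames {37,72,99}
96 → miss, frames {37,72,99,96}
99 → hit
72 → hit
94 → miss, evict 96, frames {37,72,99,94}
96 → miss, evict 94, frames {37,72,99,96}
94 → miss, evict 96, frames {37,72,99,94}
96 → miss, evict 94, frames {37,72,99,96}
42 → miss, evict 96, frames {37,72,99,42}
94 → miss, evict 42, frames {37,72,99,94}
96 → miss, evict 94, frames {37,72,99,96}
72 → hit
96 → hit
37 → hit
96 → hit
42 → miss, evict 99, frames {37,72,96,42}
96 → hit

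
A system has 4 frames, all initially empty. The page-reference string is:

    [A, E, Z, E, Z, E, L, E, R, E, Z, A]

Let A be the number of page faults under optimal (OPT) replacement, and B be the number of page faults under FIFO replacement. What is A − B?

Under OPT: F F F . . . F . F . . . → 5 faults.
Under FIFO: F F F . . . F . F . . F → 6 faults.
A − B = 5 − 6 = -1.

-1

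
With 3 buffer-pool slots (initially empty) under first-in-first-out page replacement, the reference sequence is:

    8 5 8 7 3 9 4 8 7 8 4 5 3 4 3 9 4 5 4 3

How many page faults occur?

14

8: miss, frames (8)
5: miss, frames (8 5)
8: hit
7: miss, frames (8 5 7)
3: miss, evict 8, frames (5 7 3)
9: miss, evict 5, frames (7 3 9)
4: miss, evict 7, frames (3 9 4)
8: miss, evict 3, frames (9 4 8)
7: miss, evict 9, frames (4 8 7)
8: hit
4: hit
5: miss, evict 4, frames (8 7 5)
3: miss, evict 8, frames (7 5 3)
4: miss, evict 7, frames (5 3 4)
3: hit
9: miss, evict 5, frames (3 4 9)
4: hit
5: miss, evict 3, frames (4 9 5)
4: hit
3: miss, evict 4, frames (9 5 3)
Page faults: 14.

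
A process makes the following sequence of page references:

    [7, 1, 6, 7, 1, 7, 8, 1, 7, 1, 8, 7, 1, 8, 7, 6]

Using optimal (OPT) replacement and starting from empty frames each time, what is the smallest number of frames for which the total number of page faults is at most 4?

4

f=1: 16 faults
f=2: 10 faults
f=3: 5 faults
f=4: 4 faults
Smallest f with faults ≤ 4 is 4.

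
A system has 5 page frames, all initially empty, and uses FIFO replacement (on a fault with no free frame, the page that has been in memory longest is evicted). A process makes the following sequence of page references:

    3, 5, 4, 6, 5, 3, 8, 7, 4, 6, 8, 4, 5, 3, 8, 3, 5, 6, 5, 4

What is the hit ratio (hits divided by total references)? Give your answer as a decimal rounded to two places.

0.55

3: fault, frames [3]
5: fault, frames [3, 5]
4: fault, frames [3, 5, 4]
6: fault, frames [3, 5, 4, 6]
5: hit
3: hit
8: fault, frames [3, 5, 4, 6, 8]
7: fault, evict 3, frames [5, 4, 6, 8, 7]
4: hit
6: hit
8: hit
4: hit
5: hit
3: fault, evict 5, frames [4, 6, 8, 7, 3]
8: hit
3: hit
5: fault, evict 4, frames [6, 8, 7, 3, 5]
6: hit
5: hit
4: fault, evict 6, frames [8, 7, 3, 5, 4]
Hits: 11 of 20 references → 11/20 = 0.5500.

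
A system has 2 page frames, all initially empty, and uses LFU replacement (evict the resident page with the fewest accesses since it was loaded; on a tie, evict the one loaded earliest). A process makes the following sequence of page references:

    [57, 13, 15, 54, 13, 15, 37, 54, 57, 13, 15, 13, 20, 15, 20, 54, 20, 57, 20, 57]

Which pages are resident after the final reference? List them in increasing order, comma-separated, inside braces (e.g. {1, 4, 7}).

{13, 57}

57 → fault, frames (57)
13 → fault, frames (57 13)
15 → fault, evict 57, frames (13 15)
54 → fault, evict 13, frames (15 54)
13 → fault, evict 15, frames (54 13)
15 → fault, evict 54, frames (13 15)
37 → fault, evict 13, frames (15 37)
54 → fault, evict 15, frames (37 54)
57 → fault, evict 37, frames (54 57)
13 → fault, evict 54, frames (57 13)
15 → fault, evict 57, frames (13 15)
13 → hit
20 → fault, evict 15, frames (13 20)
15 → fault, evict 20, frames (13 15)
20 → fault, evict 15, frames (13 20)
54 → fault, evict 20, frames (13 54)
20 → fault, evict 54, frames (13 20)
57 → fault, evict 20, frames (13 57)
20 → fault, evict 57, frames (13 20)
57 → fault, evict 20, frames (13 57)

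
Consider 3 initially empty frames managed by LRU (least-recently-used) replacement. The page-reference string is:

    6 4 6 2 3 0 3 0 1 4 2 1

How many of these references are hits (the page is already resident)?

6 -> miss, frames (6)
4 -> miss, frames (6 4)
6 -> hit
2 -> miss, frames (4 6 2)
3 -> miss, evict 4, frames (6 2 3)
0 -> miss, evict 6, frames (2 3 0)
3 -> hit
0 -> hit
1 -> miss, evict 2, frames (3 0 1)
4 -> miss, evict 3, frames (0 1 4)
2 -> miss, evict 0, frames (1 4 2)
1 -> hit
Hits: 4.

4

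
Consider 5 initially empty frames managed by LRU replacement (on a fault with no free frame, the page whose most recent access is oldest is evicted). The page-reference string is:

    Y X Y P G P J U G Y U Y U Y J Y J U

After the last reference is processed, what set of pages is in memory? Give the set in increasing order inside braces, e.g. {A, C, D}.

Y → fault, frames {Y}
X → fault, frames {Y,X}
Y → hit
P → fault, frames {X,Y,P}
G → fault, frames {X,Y,P,G}
P → hit
J → fault, frames {X,Y,G,P,J}
U → fault, evict X, frames {Y,G,P,J,U}
G → hit
Y → hit
U → hit
Y → hit
U → hit
Y → hit
J → hit
Y → hit
J → hit
U → hit

{G, J, P, U, Y}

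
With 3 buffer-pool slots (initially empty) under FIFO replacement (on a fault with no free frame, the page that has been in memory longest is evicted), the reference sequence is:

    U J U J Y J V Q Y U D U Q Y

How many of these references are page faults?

8

U → fault, frames (U)
J → fault, frames (U J)
U → hit
J → hit
Y → fault, frames (U J Y)
J → hit
V → fault, evict U, frames (J Y V)
Q → fault, evict J, frames (Y V Q)
Y → hit
U → fault, evict Y, frames (V Q U)
D → fault, evict V, frames (Q U D)
U → hit
Q → hit
Y → fault, evict Q, frames (U D Y)
Page faults: 8.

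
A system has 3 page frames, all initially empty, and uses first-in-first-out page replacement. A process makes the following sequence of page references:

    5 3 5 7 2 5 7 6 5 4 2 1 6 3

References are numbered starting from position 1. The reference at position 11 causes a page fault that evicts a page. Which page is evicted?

5

pos 1: 5 → miss, frames [5]
pos 2: 3 → miss, frames [5, 3]
pos 3: 5 → hit
pos 4: 7 → miss, frames [5, 3, 7]
pos 5: 2 → miss, evict 5, frames [3, 7, 2]
pos 6: 5 → miss, evict 3, frames [7, 2, 5]
pos 7: 7 → hit
pos 8: 6 → miss, evict 7, frames [2, 5, 6]
pos 9: 5 → hit
pos 10: 4 → miss, evict 2, frames [5, 6, 4]
pos 11: 2 → miss, evict 5, frames [6, 4, 2]
At position 11, page 5 is evicted.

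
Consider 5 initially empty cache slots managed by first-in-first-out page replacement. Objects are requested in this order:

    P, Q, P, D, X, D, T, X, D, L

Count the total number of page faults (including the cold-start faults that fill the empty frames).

P → fault, frames {P}
Q → fault, frames {P,Q}
P → hit
D → fault, frames {P,Q,D}
X → fault, frames {P,Q,D,X}
D → hit
T → fault, frames {P,Q,D,X,T}
X → hit
D → hit
L → fault, evict P, frames {Q,D,X,T,L}
Page faults: 6.

6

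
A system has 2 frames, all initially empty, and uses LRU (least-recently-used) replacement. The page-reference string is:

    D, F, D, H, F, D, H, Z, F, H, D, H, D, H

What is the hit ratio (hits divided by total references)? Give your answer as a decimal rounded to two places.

D → miss, frames [D]
F → miss, frames [D, F]
D → hit
H → miss, evict F, frames [D, H]
F → miss, evict D, frames [H, F]
D → miss, evict H, frames [F, D]
H → miss, evict F, frames [D, H]
Z → miss, evict D, frames [H, Z]
F → miss, evict H, frames [Z, F]
H → miss, evict Z, frames [F, H]
D → miss, evict F, frames [H, D]
H → hit
D → hit
H → hit
Hits: 4 of 14 references → 4/14 = 0.2857.

0.29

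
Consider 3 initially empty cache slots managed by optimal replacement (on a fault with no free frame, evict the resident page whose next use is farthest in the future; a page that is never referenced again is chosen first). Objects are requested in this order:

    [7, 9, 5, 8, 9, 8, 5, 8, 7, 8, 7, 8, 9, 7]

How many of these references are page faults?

5

7: miss, frames {7}
9: miss, frames {7,9}
5: miss, frames {7,9,5}
8: miss, evict 7, frames {9,5,8}
9: hit
8: hit
5: hit
8: hit
7: miss, evict 5, frames {9,8,7}
8: hit
7: hit
8: hit
9: hit
7: hit
Page faults: 5.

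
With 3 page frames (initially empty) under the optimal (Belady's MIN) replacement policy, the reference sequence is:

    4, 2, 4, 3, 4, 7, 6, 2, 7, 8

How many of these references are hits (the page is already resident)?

4

4 → miss, frames {4}
2 → miss, frames {4,2}
4 → hit
3 → miss, frames {4,2,3}
4 → hit
7 → miss, evict 3, frames {4,2,7}
6 → miss, evict 4, frames {2,7,6}
2 → hit
7 → hit
8 → miss, evict 6, frames {2,7,8}
Hits: 4.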